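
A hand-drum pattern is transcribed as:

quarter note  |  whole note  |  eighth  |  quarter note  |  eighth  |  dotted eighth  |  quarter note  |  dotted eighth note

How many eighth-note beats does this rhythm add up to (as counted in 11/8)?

19

One eighth-note beat = 2 sixteenth notes.
Convert each value to sixteenth notes: quarter note = 4; whole note = 16; eighth = 2; quarter note = 4; eighth = 2; dotted eighth = 3; quarter note = 4; dotted eighth note = 3.
Sum: 4 + 16 + 2 + 4 + 2 + 3 + 4 + 3 = 38.
38 ÷ 2 = 19 beats.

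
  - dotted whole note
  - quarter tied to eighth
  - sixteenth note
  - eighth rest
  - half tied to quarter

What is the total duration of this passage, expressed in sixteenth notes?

45

Express everything in sixteenth notes: dotted whole note = 24; quarter tied to eighth (quarter + eighth) = 6; sixteenth note = 1; eighth rest = 2; half tied to quarter (half + quarter) = 12.
Altogether 24 + 6 + 1 + 2 + 12 = 45 sixteenth notes.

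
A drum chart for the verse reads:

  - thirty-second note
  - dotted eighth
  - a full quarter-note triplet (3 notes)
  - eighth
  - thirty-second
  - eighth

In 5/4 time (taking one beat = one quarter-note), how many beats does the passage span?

One quarter-note beat = 8 thirty-second notes.
In thirty-second notes: thirty-second note = 1; dotted eighth = 6; a full quarter-note triplet (3 notes) (three triplet quarters span one half) = 16; eighth = 4; thirty-second = 1; eighth = 4.
Sum: 1 + 6 + 16 + 4 + 1 + 4 = 32.
32 ÷ 8 = 4 beats.

4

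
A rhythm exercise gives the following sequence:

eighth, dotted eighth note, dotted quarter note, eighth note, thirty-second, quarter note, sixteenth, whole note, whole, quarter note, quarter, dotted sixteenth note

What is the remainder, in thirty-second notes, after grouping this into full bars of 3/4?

0

One bar of 3/4 = 24 thirty-second notes.
Working in thirty-second notes: eighth = 4; dotted eighth note = 6; dotted quarter note = 12; eighth note = 4; thirty-second = 1; quarter note = 8; sixteenth = 2; whole note = 32; whole = 32; quarter note = 8; quarter = 8; dotted sixteenth note = 3.
Total: 4 + 6 + 12 + 4 + 1 + 8 + 2 + 32 + 32 + 8 + 8 + 3 = 120.
120 ÷ 24 = 5 complete bars with 0 thirty-second notes remaining.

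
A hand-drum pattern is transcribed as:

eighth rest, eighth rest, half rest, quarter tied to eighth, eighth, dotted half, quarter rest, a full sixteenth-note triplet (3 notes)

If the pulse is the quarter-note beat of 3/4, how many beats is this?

9.5

One quarter-note beat = 2 eighth notes.
Convert each value to eighth notes: eighth rest = 1; eighth rest = 1; half rest = 4; quarter tied to eighth (quarter + eighth) = 3; eighth = 1; dotted half = 6; quarter rest = 2; a full sixteenth-note triplet (3 notes) (three triplet sixteenths span one eighth) = 1.
Adding: 1 + 1 + 4 + 3 + 1 + 6 + 2 + 1 = 19.
19 ÷ 2 = 9.5 beats.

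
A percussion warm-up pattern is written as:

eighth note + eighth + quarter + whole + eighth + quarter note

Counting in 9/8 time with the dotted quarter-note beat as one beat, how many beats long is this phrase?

One dotted quarter-note beat = 3 eighth notes.
Convert each value to eighth notes: eighth note = 1; eighth = 1; quarter = 2; whole = 8; eighth = 1; quarter note = 2.
Altogether 1 + 1 + 2 + 8 + 1 + 2 = 15.
15 ÷ 3 = 5 beats.

5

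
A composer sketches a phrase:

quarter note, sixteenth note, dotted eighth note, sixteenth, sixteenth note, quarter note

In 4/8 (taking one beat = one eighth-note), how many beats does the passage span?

One eighth-note beat = 2 sixteenth notes.
Convert each value to sixteenth notes: quarter note = 4; sixteenth note = 1; dotted eighth note = 3; sixteenth = 1; sixteenth note = 1; quarter note = 4.
Total: 4 + 1 + 3 + 1 + 1 + 4 = 14.
14 ÷ 2 = 7 beats.

7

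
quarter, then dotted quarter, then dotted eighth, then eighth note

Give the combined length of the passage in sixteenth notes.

Express everything in sixteenth notes: quarter = 4; dotted quarter = 6; dotted eighth = 3; eighth note = 2.
Adding: 4 + 6 + 3 + 2 = 15 sixteenth notes.

15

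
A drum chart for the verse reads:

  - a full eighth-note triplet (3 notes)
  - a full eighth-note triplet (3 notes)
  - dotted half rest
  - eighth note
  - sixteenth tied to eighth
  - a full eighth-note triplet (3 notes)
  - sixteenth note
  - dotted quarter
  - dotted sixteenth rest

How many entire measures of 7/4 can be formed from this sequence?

One bar of 7/4 = 56 thirty-second notes.
Convert each value to thirty-second notes: a full eighth-note triplet (3 notes) (three triplet eighths span one quarter) = 8; a full eighth-note triplet (3 notes) (three triplet eighths span one quarter) = 8; dotted half rest = 24; eighth note = 4; sixteenth tied to eighth (sixteenth + eighth) = 6; a full eighth-note triplet (3 notes) (three triplet eighths span one quarter) = 8; sixteenth note = 2; dotted quarter = 12; dotted sixteenth rest = 3.
Sum: 8 + 8 + 24 + 4 + 6 + 8 + 2 + 12 + 3 = 75.
75 ÷ 56 = 1 complete bar with 19 left over.

1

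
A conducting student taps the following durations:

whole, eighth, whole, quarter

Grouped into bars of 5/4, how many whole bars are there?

One bar of 5/4 = 10 eighth notes.
Express everything in eighth notes: whole = 8; eighth = 1; whole = 8; quarter = 2.
Sum: 8 + 1 + 8 + 2 = 19.
19 ÷ 10 = 1 complete bar with 9 left over.

1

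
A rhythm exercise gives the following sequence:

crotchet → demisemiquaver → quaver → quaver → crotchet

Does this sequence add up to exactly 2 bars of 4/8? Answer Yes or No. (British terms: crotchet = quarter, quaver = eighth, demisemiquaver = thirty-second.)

No

One bar of 4/8 = 16 thirty-second notes, so 2 bars = 32.
Working in thirty-second notes: crotchet = 8; demisemiquaver = 1; quaver = 4; quaver = 4; crotchet = 8.
Sum: 8 + 1 + 4 + 4 + 8 = 25.
25 falls short of 32, so the answer is No.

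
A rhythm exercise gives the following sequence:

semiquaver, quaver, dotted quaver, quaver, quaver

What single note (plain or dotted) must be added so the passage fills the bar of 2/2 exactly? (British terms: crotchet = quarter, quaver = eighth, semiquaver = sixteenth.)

dotted quarter note

The bar of 2/2 = 16 sixteenth notes.
Working in sixteenth notes: semiquaver = 1; quaver = 2; dotted quaver = 3; quaver = 2; quaver = 2.
Altogether 1 + 2 + 3 + 2 + 2 = 10.
Remaining: 16 − 10 = 6 sixteenth notes, which is a dotted quarter note.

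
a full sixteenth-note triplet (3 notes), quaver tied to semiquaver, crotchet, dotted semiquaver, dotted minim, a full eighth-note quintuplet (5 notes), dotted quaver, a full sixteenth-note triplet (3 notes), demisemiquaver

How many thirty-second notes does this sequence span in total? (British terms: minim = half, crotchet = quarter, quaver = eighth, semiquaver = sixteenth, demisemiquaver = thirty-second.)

72

Each duration in thirty-second notes: a full sixteenth-note triplet (3 notes) (three triplet sixteenths span one eighth) = 4; quaver tied to semiquaver (quaver + semiquaver) = 6; crotchet = 8; dotted semiquaver = 3; dotted minim = 24; a full eighth-note quintuplet (5 notes) (five quintuplet eighths span one half) = 16; dotted quaver = 6; a full sixteenth-note triplet (3 notes) (three triplet sixteenths span one eighth) = 4; demisemiquaver = 1.
Adding: 4 + 6 + 8 + 3 + 24 + 16 + 6 + 4 + 1 = 72 thirty-second notes.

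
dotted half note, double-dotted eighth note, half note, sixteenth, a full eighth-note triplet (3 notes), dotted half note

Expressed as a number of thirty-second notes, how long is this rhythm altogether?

81

Convert each value to thirty-second notes: dotted half note = 24; double-dotted eighth note = 7; half note = 16; sixteenth = 2; a full eighth-note triplet (3 notes) (three triplet eighths span one quarter) = 8; dotted half note = 24.
Altogether 24 + 7 + 16 + 2 + 8 + 24 = 81 thirty-second notes.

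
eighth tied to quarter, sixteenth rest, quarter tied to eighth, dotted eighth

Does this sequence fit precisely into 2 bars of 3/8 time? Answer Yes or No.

No

One bar of 3/8 = 6 sixteenth notes, so 2 bars = 12.
Working in sixteenth notes: eighth tied to quarter (eighth + quarter) = 6; sixteenth rest = 1; quarter tied to eighth (quarter + eighth) = 6; dotted eighth = 3.
Adding: 6 + 1 + 6 + 3 = 16.
16 exceeds 12, so the answer is No.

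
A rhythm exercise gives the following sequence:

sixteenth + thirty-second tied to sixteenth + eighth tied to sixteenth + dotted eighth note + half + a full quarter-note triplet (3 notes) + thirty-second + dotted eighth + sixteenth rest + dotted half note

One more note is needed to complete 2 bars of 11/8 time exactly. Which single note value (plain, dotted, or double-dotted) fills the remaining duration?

dotted eighth note

2 bars of 11/8 = 88 thirty-second notes.
Convert each value to thirty-second notes: sixteenth = 2; thirty-second tied to sixteenth (thirty-second + sixteenth) = 3; eighth tied to sixteenth (eighth + sixteenth) = 6; dotted eighth note = 6; half = 16; a full quarter-note triplet (3 notes) (three triplet quarters span one half) = 16; thirty-second = 1; dotted eighth = 6; sixteenth rest = 2; dotted half note = 24.
Adding: 2 + 3 + 6 + 6 + 16 + 16 + 1 + 6 + 2 + 24 = 82.
Remaining: 88 − 82 = 6 thirty-second notes, which is a dotted eighth note.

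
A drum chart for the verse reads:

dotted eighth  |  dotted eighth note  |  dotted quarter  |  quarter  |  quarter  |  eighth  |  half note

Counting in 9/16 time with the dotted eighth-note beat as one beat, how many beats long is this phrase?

10

One dotted eighth-note beat = 3 sixteenth notes.
Express everything in sixteenth notes: dotted eighth = 3; dotted eighth note = 3; dotted quarter = 6; quarter = 4; quarter = 4; eighth = 2; half note = 8.
Total: 3 + 3 + 6 + 4 + 4 + 2 + 8 = 30.
30 ÷ 3 = 10 beats.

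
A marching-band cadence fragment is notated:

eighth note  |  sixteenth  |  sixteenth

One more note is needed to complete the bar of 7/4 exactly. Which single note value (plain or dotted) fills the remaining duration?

The bar of 7/4 = 28 sixteenth notes.
Express everything in sixteenth notes: eighth note = 2; sixteenth = 1; sixteenth = 1.
Sum: 2 + 1 + 1 = 4.
Remaining: 28 − 4 = 24 sixteenth notes, which is a dotted whole note.

dotted whole note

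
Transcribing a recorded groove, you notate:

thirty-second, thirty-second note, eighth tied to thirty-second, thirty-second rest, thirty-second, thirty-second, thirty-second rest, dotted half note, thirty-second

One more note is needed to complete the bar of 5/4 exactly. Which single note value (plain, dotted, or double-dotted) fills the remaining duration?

eighth note

The bar of 5/4 = 40 thirty-second notes.
Each duration in thirty-second notes: thirty-second = 1; thirty-second note = 1; eighth tied to thirty-second (eighth + thirty-second) = 5; thirty-second rest = 1; thirty-second = 1; thirty-second = 1; thirty-second rest = 1; dotted half note = 24; thirty-second = 1.
Sum: 1 + 1 + 5 + 1 + 1 + 1 + 1 + 24 + 1 = 36.
Remaining: 40 − 36 = 4 thirty-second notes, which is a eighth note.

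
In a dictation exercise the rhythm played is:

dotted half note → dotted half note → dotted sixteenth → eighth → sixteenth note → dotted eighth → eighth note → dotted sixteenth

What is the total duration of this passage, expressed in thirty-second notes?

70

Each duration in thirty-second notes: dotted half note = 24; dotted half note = 24; dotted sixteenth = 3; eighth = 4; sixteenth note = 2; dotted eighth = 6; eighth note = 4; dotted sixteenth = 3.
Altogether 24 + 24 + 3 + 4 + 2 + 6 + 4 + 3 = 70 thirty-second notes.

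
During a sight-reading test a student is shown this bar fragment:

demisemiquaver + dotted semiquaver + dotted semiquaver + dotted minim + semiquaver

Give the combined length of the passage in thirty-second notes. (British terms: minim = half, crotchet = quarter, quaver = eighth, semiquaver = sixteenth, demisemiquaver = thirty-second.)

Convert each value to thirty-second notes: demisemiquaver = 1; dotted semiquaver = 3; dotted semiquaver = 3; dotted minim = 24; semiquaver = 2.
Adding: 1 + 3 + 3 + 24 + 2 = 33 thirty-second notes.

33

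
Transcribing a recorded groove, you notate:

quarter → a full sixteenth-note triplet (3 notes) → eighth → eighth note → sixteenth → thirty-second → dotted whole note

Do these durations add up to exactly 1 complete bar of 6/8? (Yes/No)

One bar of 6/8 = 24 thirty-second notes.
Each duration in thirty-second notes: quarter = 8; a full sixteenth-note triplet (3 notes) (three triplet sixteenths span one eighth) = 4; eighth = 4; eighth note = 4; sixteenth = 2; thirty-second = 1; dotted whole note = 48.
Total: 8 + 4 + 4 + 4 + 2 + 1 + 48 = 71.
71 exceeds 24, so the answer is No.

No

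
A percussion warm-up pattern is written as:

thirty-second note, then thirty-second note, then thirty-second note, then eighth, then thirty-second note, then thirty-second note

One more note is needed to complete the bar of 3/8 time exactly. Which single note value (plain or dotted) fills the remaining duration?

dotted sixteenth note

The bar of 3/8 = 12 thirty-second notes.
Working in thirty-second notes: thirty-second note = 1; thirty-second note = 1; thirty-second note = 1; eighth = 4; thirty-second note = 1; thirty-second note = 1.
Adding: 1 + 1 + 1 + 4 + 1 + 1 = 9.
Remaining: 12 − 9 = 3 thirty-second notes, which is a dotted sixteenth note.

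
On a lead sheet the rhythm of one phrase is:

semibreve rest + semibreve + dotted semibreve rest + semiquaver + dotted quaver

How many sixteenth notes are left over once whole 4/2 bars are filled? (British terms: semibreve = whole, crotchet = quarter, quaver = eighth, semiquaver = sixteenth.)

28

One bar of 4/2 = 32 sixteenth notes.
Each duration in sixteenth notes: semibreve rest = 16; semibreve = 16; dotted semibreve rest = 24; semiquaver = 1; dotted quaver = 3.
Altogether 16 + 16 + 24 + 1 + 3 = 60.
60 ÷ 32 = 1 complete bar with 28 sixteenth notes remaining.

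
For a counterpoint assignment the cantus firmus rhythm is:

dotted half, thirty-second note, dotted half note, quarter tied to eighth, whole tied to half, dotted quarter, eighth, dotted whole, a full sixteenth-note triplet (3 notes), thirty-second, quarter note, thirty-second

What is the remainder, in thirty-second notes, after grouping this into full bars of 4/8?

One bar of 4/8 = 16 thirty-second notes.
Working in thirty-second notes: dotted half = 24; thirty-second note = 1; dotted half note = 24; quarter tied to eighth (quarter + eighth) = 12; whole tied to half (whole + half) = 48; dotted quarter = 12; eighth = 4; dotted whole = 48; a full sixteenth-note triplet (3 notes) (three triplet sixteenths span one eighth) = 4; thirty-second = 1; quarter note = 8; thirty-second = 1.
Sum: 24 + 1 + 24 + 12 + 48 + 12 + 4 + 48 + 4 + 1 + 8 + 1 = 187.
187 ÷ 16 = 11 complete bars with 11 thirty-second notes remaining.

11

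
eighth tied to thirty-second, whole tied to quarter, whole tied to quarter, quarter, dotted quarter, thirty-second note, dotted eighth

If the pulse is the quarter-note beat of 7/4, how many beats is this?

One quarter-note beat = 8 thirty-second notes.
Express everything in thirty-second notes: eighth tied to thirty-second (eighth + thirty-second) = 5; whole tied to quarter (whole + quarter) = 40; whole tied to quarter (whole + quarter) = 40; quarter = 8; dotted quarter = 12; thirty-second note = 1; dotted eighth = 6.
Sum: 5 + 40 + 40 + 8 + 12 + 1 + 6 = 112.
112 ÷ 8 = 14 beats.

14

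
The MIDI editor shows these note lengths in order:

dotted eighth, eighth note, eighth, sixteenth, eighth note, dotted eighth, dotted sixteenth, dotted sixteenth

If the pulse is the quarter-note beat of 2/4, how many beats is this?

One quarter-note beat = 8 thirty-second notes.
Working in thirty-second notes: dotted eighth = 6; eighth note = 4; eighth = 4; sixteenth = 2; eighth note = 4; dotted eighth = 6; dotted sixteenth = 3; dotted sixteenth = 3.
Altogether 6 + 4 + 4 + 2 + 4 + 6 + 3 + 3 = 32.
32 ÷ 8 = 4 beats.

4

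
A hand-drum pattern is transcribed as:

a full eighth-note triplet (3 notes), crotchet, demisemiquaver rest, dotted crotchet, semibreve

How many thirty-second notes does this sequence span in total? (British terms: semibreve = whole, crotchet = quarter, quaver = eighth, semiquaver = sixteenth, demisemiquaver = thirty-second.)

61

Each duration in thirty-second notes: a full eighth-note triplet (3 notes) (three triplet eighths span one quarter) = 8; crotchet = 8; demisemiquaver rest = 1; dotted crotchet = 12; semibreve = 32.
Sum: 8 + 8 + 1 + 12 + 32 = 61 thirty-second notes.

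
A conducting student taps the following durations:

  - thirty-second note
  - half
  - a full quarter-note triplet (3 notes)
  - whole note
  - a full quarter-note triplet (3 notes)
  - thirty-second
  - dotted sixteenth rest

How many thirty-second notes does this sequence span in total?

Express everything in thirty-second notes: thirty-second note = 1; half = 16; a full quarter-note triplet (3 notes) (three triplet quarters span one half) = 16; whole note = 32; a full quarter-note triplet (3 notes) (three triplet quarters span one half) = 16; thirty-second = 1; dotted sixteenth rest = 3.
Adding: 1 + 16 + 16 + 32 + 16 + 1 + 3 = 85 thirty-second notes.

85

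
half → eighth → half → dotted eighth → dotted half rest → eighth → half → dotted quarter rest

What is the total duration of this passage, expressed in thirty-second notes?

Express everything in thirty-second notes: half = 16; eighth = 4; half = 16; dotted eighth = 6; dotted half rest = 24; eighth = 4; half = 16; dotted quarter rest = 12.
Adding: 16 + 4 + 16 + 6 + 24 + 4 + 16 + 12 = 98 thirty-second notes.

98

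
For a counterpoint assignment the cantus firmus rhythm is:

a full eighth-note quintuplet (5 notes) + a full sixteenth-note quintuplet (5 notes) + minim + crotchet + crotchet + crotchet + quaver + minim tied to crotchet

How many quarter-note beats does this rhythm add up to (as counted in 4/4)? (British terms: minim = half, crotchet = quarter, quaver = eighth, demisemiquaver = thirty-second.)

11.5

One quarter-note beat = 2 eighth notes.
In eighth notes: a full eighth-note quintuplet (5 notes) (five quintuplet eighths span one half) = 4; a full sixteenth-note quintuplet (5 notes) (five quintuplet sixteenths span one quarter) = 2; minim = 4; crotchet = 2; crotchet = 2; crotchet = 2; quaver = 1; minim tied to crotchet (minim + crotchet) = 6.
Altogether 4 + 2 + 4 + 2 + 2 + 2 + 1 + 6 = 23.
23 ÷ 2 = 11.5 beats.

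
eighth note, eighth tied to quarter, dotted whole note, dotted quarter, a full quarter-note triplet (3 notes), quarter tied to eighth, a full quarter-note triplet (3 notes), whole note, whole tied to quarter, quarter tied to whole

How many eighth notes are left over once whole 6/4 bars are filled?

10

One bar of 6/4 = 12 eighth notes.
Working in eighth notes: eighth note = 1; eighth tied to quarter (eighth + quarter) = 3; dotted whole note = 12; dotted quarter = 3; a full quarter-note triplet (3 notes) (three triplet quarters span one half) = 4; quarter tied to eighth (quarter + eighth) = 3; a full quarter-note triplet (3 notes) (three triplet quarters span one half) = 4; whole note = 8; whole tied to quarter (whole + quarter) = 10; quarter tied to whole (quarter + whole) = 10.
Total: 1 + 3 + 12 + 3 + 4 + 3 + 4 + 8 + 10 + 10 = 58.
58 ÷ 12 = 4 complete bars with 10 eighth notes remaining.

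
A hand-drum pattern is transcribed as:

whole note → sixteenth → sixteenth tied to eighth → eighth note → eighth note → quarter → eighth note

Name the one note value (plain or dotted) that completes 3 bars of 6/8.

3 bars of 6/8 = 36 sixteenth notes.
In sixteenth notes: whole note = 16; sixteenth = 1; sixteenth tied to eighth (sixteenth + eighth) = 3; eighth note = 2; eighth note = 2; quarter = 4; eighth note = 2.
Sum: 16 + 1 + 3 + 2 + 2 + 4 + 2 = 30.
Remaining: 36 − 30 = 6 sixteenth notes, which is a dotted quarter note.

dotted quarter note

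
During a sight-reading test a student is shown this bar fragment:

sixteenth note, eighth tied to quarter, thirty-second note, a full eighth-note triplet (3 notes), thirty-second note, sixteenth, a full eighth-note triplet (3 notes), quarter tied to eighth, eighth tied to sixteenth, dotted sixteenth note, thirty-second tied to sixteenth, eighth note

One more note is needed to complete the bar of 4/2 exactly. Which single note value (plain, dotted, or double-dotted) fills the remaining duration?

sixteenth note

The bar of 4/2 = 64 thirty-second notes.
Working in thirty-second notes: sixteenth note = 2; eighth tied to quarter (eighth + quarter) = 12; thirty-second note = 1; a full eighth-note triplet (3 notes) (three triplet eighths span one quarter) = 8; thirty-second note = 1; sixteenth = 2; a full eighth-note triplet (3 notes) (three triplet eighths span one quarter) = 8; quarter tied to eighth (quarter + eighth) = 12; eighth tied to sixteenth (eighth + sixteenth) = 6; dotted sixteenth note = 3; thirty-second tied to sixteenth (thirty-second + sixteenth) = 3; eighth note = 4.
Altogether 2 + 12 + 1 + 8 + 1 + 2 + 8 + 12 + 6 + 3 + 3 + 4 = 62.
Remaining: 64 − 62 = 2 thirty-second notes, which is a sixteenth note.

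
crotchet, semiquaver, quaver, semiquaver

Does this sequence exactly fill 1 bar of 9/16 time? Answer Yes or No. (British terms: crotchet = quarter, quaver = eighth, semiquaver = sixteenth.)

One bar of 9/16 = 9 sixteenth notes.
Express everything in sixteenth notes: crotchet = 4; semiquaver = 1; quaver = 2; semiquaver = 1.
Sum: 4 + 1 + 2 + 1 = 8.
8 falls short of 9, so the answer is No.

No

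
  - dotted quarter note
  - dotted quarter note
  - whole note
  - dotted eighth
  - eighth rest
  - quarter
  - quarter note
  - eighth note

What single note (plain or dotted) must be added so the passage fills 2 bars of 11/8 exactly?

sixteenth note

2 bars of 11/8 = 44 sixteenth notes.
Express everything in sixteenth notes: dotted quarter note = 6; dotted quarter note = 6; whole note = 16; dotted eighth = 3; eighth rest = 2; quarter = 4; quarter note = 4; eighth note = 2.
Altogether 6 + 6 + 16 + 3 + 2 + 4 + 4 + 2 = 43.
Remaining: 44 − 43 = 1 sixteenth note, which is a sixteenth note.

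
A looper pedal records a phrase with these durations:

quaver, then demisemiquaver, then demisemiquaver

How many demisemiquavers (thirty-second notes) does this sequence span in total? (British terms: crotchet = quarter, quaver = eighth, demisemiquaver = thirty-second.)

Express everything in thirty-second notes: quaver = 4; demisemiquaver = 1; demisemiquaver = 1.
Sum: 4 + 1 + 1 = 6 thirty-second notes.

6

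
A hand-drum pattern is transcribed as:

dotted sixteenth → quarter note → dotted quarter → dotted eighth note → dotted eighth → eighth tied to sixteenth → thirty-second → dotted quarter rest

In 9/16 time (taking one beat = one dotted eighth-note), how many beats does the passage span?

9

One dotted eighth-note beat = 6 thirty-second notes.
Working in thirty-second notes: dotted sixteenth = 3; quarter note = 8; dotted quarter = 12; dotted eighth note = 6; dotted eighth = 6; eighth tied to sixteenth (eighth + sixteenth) = 6; thirty-second = 1; dotted quarter rest = 12.
Sum: 3 + 8 + 12 + 6 + 6 + 6 + 1 + 12 = 54.
54 ÷ 6 = 9 beats.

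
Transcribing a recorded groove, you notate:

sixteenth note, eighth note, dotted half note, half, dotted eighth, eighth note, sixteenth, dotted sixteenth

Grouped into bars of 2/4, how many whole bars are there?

3

One bar of 2/4 = 16 thirty-second notes.
Convert each value to thirty-second notes: sixteenth note = 2; eighth note = 4; dotted half note = 24; half = 16; dotted eighth = 6; eighth note = 4; sixteenth = 2; dotted sixteenth = 3.
Total: 2 + 4 + 24 + 16 + 6 + 4 + 2 + 3 = 61.
61 ÷ 16 = 3 complete bars with 13 left over.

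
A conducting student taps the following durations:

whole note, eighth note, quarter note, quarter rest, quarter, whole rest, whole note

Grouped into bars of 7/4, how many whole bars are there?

2

One bar of 7/4 = 14 eighth notes.
Working in eighth notes: whole note = 8; eighth note = 1; quarter note = 2; quarter rest = 2; quarter = 2; whole rest = 8; whole note = 8.
Total: 8 + 1 + 2 + 2 + 2 + 8 + 8 = 31.
31 ÷ 14 = 2 complete bars with 3 left over.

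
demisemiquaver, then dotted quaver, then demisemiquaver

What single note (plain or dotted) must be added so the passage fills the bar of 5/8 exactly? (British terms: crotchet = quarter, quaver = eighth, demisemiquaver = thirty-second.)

The bar of 5/8 = 20 thirty-second notes.
Convert each value to thirty-second notes: demisemiquaver = 1; dotted quaver = 6; demisemiquaver = 1.
Total: 1 + 6 + 1 = 8.
Remaining: 20 − 8 = 12 thirty-second notes, which is a dotted quarter note.

dotted quarter note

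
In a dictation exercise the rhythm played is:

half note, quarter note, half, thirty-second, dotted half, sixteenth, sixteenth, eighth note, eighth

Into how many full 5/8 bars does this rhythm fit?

3

One bar of 5/8 = 20 thirty-second notes.
In thirty-second notes: half note = 16; quarter note = 8; half = 16; thirty-second = 1; dotted half = 24; sixteenth = 2; sixteenth = 2; eighth note = 4; eighth = 4.
Total: 16 + 8 + 16 + 1 + 24 + 2 + 2 + 4 + 4 = 77.
77 ÷ 20 = 3 complete bars with 17 left over.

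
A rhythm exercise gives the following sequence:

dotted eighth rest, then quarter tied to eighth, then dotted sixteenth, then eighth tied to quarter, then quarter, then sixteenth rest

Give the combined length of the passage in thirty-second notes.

43

In thirty-second notes: dotted eighth rest = 6; quarter tied to eighth (quarter + eighth) = 12; dotted sixteenth = 3; eighth tied to quarter (eighth + quarter) = 12; quarter = 8; sixteenth rest = 2.
Adding: 6 + 12 + 3 + 12 + 8 + 2 = 43 thirty-second notes.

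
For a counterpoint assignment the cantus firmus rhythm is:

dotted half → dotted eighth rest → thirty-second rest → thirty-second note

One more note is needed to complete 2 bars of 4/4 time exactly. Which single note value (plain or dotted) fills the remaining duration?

2 bars of 4/4 = 64 thirty-second notes.
Working in thirty-second notes: dotted half = 24; dotted eighth rest = 6; thirty-second rest = 1; thirty-second note = 1.
Adding: 24 + 6 + 1 + 1 = 32.
Remaining: 64 − 32 = 32 thirty-second notes, which is a whole note.

whole note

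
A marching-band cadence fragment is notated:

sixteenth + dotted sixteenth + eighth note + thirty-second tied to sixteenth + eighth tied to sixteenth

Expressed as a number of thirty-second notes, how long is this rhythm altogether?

Express everything in thirty-second notes: sixteenth = 2; dotted sixteenth = 3; eighth note = 4; thirty-second tied to sixteenth (thirty-second + sixteenth) = 3; eighth tied to sixteenth (eighth + sixteenth) = 6.
Total: 2 + 3 + 4 + 3 + 6 = 18 thirty-second notes.

18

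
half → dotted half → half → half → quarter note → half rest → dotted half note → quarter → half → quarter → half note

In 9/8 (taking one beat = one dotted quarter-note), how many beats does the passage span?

One dotted quarter-note beat = 3 eighth notes.
Working in eighth notes: half = 4; dotted half = 6; half = 4; half = 4; quarter note = 2; half rest = 4; dotted half note = 6; quarter = 2; half = 4; quarter = 2; half note = 4.
Adding: 4 + 6 + 4 + 4 + 2 + 4 + 6 + 2 + 4 + 2 + 4 = 42.
42 ÷ 3 = 14 beats.

14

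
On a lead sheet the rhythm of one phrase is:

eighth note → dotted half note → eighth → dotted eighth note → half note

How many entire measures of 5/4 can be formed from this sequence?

One bar of 5/4 = 20 sixteenth notes.
Each duration in sixteenth notes: eighth note = 2; dotted half note = 12; eighth = 2; dotted eighth note = 3; half note = 8.
Adding: 2 + 12 + 2 + 3 + 8 = 27.
27 ÷ 20 = 1 complete bar with 7 left over.

1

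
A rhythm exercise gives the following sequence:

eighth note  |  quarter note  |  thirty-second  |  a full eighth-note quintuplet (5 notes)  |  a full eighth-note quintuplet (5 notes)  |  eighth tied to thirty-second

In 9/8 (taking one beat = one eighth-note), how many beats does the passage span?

12.5

One eighth-note beat = 4 thirty-second notes.
Express everything in thirty-second notes: eighth note = 4; quarter note = 8; thirty-second = 1; a full eighth-note quintuplet (5 notes) (five quintuplet eighths span one half) = 16; a full eighth-note quintuplet (5 notes) (five quintuplet eighths span one half) = 16; eighth tied to thirty-second (eighth + thirty-second) = 5.
Adding: 4 + 8 + 1 + 16 + 16 + 5 = 50.
50 ÷ 4 = 12.5 beats.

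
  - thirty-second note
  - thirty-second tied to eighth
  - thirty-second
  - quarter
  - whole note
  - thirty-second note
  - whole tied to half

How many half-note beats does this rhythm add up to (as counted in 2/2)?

6

One half-note beat = 16 thirty-second notes.
Convert each value to thirty-second notes: thirty-second note = 1; thirty-second tied to eighth (thirty-second + eighth) = 5; thirty-second = 1; quarter = 8; whole note = 32; thirty-second note = 1; whole tied to half (whole + half) = 48.
Adding: 1 + 5 + 1 + 8 + 32 + 1 + 48 = 96.
96 ÷ 16 = 6 beats.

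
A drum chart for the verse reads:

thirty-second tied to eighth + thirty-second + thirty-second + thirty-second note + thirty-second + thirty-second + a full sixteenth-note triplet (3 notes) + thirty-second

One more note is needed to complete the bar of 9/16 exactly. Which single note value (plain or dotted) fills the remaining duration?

dotted sixteenth note

The bar of 9/16 = 18 thirty-second notes.
Working in thirty-second notes: thirty-second tied to eighth (thirty-second + eighth) = 5; thirty-second = 1; thirty-second = 1; thirty-second note = 1; thirty-second = 1; thirty-second = 1; a full sixteenth-note triplet (3 notes) (three triplet sixteenths span one eighth) = 4; thirty-second = 1.
Total: 5 + 1 + 1 + 1 + 1 + 1 + 4 + 1 = 15.
Remaining: 18 − 15 = 3 thirty-second notes, which is a dotted sixteenth note.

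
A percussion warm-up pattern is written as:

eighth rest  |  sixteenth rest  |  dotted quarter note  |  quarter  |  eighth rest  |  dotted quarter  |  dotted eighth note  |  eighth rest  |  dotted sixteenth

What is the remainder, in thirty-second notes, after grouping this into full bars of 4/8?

7

One bar of 4/8 = 16 thirty-second notes.
Each duration in thirty-second notes: eighth rest = 4; sixteenth rest = 2; dotted quarter note = 12; quarter = 8; eighth rest = 4; dotted quarter = 12; dotted eighth note = 6; eighth rest = 4; dotted sixteenth = 3.
Total: 4 + 2 + 12 + 8 + 4 + 12 + 6 + 4 + 3 = 55.
55 ÷ 16 = 3 complete bars with 7 thirty-second notes remaining.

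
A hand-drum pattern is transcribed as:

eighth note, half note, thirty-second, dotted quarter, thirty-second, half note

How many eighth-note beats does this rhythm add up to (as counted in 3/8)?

12.5

One eighth-note beat = 4 thirty-second notes.
Each duration in thirty-second notes: eighth note = 4; half note = 16; thirty-second = 1; dotted quarter = 12; thirty-second = 1; half note = 16.
Adding: 4 + 16 + 1 + 12 + 1 + 16 = 50.
50 ÷ 4 = 12.5 beats.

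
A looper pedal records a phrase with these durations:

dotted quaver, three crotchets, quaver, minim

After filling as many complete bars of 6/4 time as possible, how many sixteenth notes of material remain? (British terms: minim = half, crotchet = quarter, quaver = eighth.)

One bar of 6/4 = 24 sixteenth notes.
Each duration in sixteenth notes: dotted quaver = 3; crotchet = 4; crotchet = 4; crotchet = 4; quaver = 2; minim = 8.
Sum: 3 + 4 + 4 + 4 + 2 + 8 = 25.
25 ÷ 24 = 1 complete bar with 1 sixteenth note remaining.

1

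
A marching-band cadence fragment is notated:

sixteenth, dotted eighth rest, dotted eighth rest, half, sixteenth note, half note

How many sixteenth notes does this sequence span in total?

24

Convert each value to sixteenth notes: sixteenth = 1; dotted eighth rest = 3; dotted eighth rest = 3; half = 8; sixteenth note = 1; half note = 8.
Adding: 1 + 3 + 3 + 8 + 1 + 8 = 24 sixteenth notes.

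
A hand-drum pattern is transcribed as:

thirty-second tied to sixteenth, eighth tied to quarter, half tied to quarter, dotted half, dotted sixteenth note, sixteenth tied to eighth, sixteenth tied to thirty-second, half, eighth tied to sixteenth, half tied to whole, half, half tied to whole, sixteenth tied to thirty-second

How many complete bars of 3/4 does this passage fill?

8

One bar of 3/4 = 24 thirty-second notes.
Each duration in thirty-second notes: thirty-second tied to sixteenth (thirty-second + sixteenth) = 3; eighth tied to quarter (eighth + quarter) = 12; half tied to quarter (half + quarter) = 24; dotted half = 24; dotted sixteenth note = 3; sixteenth tied to eighth (sixteenth + eighth) = 6; sixteenth tied to thirty-second (sixteenth + thirty-second) = 3; half = 16; eighth tied to sixteenth (eighth + sixteenth) = 6; half tied to whole (half + whole) = 48; half = 16; half tied to whole (half + whole) = 48; sixteenth tied to thirty-second (sixteenth + thirty-second) = 3.
Adding: 3 + 12 + 24 + 24 + 3 + 6 + 3 + 16 + 6 + 48 + 16 + 48 + 3 = 212.
212 ÷ 24 = 8 complete bars with 20 left over.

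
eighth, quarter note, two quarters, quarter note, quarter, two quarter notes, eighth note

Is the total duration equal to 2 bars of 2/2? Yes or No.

Yes

One bar of 2/2 = 8 eighth notes, so 2 bars = 16.
Express everything in eighth notes: eighth = 1; quarter note = 2; quarter = 2; quarter = 2; quarter note = 2; quarter = 2; quarter note = 2; quarter note = 2; eighth note = 1.
Altogether 1 + 2 + 2 + 2 + 2 + 2 + 2 + 2 + 1 = 16.
16 equals 16, so the answer is Yes.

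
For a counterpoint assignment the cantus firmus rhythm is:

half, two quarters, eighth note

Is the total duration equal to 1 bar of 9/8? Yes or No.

Yes

One bar of 9/8 = 9 eighth notes.
Express everything in eighth notes: half = 4; quarter = 2; quarter = 2; eighth note = 1.
Altogether 4 + 2 + 2 + 1 = 9.
9 equals 9, so the answer is Yes.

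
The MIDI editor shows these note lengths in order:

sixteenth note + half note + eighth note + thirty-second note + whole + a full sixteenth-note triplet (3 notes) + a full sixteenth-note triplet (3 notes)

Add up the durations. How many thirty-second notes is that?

63

Convert each value to thirty-second notes: sixteenth note = 2; half note = 16; eighth note = 4; thirty-second note = 1; whole = 32; a full sixteenth-note triplet (3 notes) (three triplet sixteenths span one eighth) = 4; a full sixteenth-note triplet (3 notes) (three triplet sixteenths span one eighth) = 4.
Total: 2 + 16 + 4 + 1 + 32 + 4 + 4 = 63 thirty-second notes.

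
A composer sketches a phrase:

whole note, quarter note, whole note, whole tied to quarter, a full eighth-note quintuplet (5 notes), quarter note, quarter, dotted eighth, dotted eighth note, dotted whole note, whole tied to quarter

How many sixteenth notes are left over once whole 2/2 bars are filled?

10

One bar of 2/2 = 16 sixteenth notes.
In sixteenth notes: whole note = 16; quarter note = 4; whole note = 16; whole tied to quarter (whole + quarter) = 20; a full eighth-note quintuplet (5 notes) (five quintuplet eighths span one half) = 8; quarter note = 4; quarter = 4; dotted eighth = 3; dotted eighth note = 3; dotted whole note = 24; whole tied to quarter (whole + quarter) = 20.
Total: 16 + 4 + 16 + 20 + 8 + 4 + 4 + 3 + 3 + 24 + 20 = 122.
122 ÷ 16 = 7 complete bars with 10 sixteenth notes remaining.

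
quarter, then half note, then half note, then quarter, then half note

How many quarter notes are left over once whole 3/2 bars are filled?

One bar of 3/2 = 6 quarter notes.
Each duration in quarter notes: quarter = 1; half note = 2; half note = 2; quarter = 1; half note = 2.
Total: 1 + 2 + 2 + 1 + 2 = 8.
8 ÷ 6 = 1 complete bar with 2 quarter notes remaining.

2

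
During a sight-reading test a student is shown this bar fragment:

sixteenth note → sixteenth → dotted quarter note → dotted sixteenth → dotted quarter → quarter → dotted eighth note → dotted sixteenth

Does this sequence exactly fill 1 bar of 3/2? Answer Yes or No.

Yes

One bar of 3/2 = 48 thirty-second notes.
In thirty-second notes: sixteenth note = 2; sixteenth = 2; dotted quarter note = 12; dotted sixteenth = 3; dotted quarter = 12; quarter = 8; dotted eighth note = 6; dotted sixteenth = 3.
Adding: 2 + 2 + 12 + 3 + 12 + 8 + 6 + 3 = 48.
48 equals 48, so the answer is Yes.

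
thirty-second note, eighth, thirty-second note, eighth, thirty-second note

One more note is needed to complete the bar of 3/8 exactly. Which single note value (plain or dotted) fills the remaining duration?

thirty-second note

The bar of 3/8 = 12 thirty-second notes.
Convert each value to thirty-second notes: thirty-second note = 1; eighth = 4; thirty-second note = 1; eighth = 4; thirty-second note = 1.
Adding: 1 + 4 + 1 + 4 + 1 = 11.
Remaining: 12 − 11 = 1 thirty-second note, which is a thirty-second note.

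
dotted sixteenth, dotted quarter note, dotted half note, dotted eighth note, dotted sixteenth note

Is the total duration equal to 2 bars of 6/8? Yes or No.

One bar of 6/8 = 24 thirty-second notes, so 2 bars = 48.
Express everything in thirty-second notes: dotted sixteenth = 3; dotted quarter note = 12; dotted half note = 24; dotted eighth note = 6; dotted sixteenth note = 3.
Altogether 3 + 12 + 24 + 6 + 3 = 48.
48 equals 48, so the answer is Yes.

Yes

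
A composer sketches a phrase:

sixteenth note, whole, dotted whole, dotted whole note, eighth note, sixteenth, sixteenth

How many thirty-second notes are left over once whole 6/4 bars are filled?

One bar of 6/4 = 24 sixteenth notes.
In sixteenth notes: sixteenth note = 1; whole = 16; dotted whole = 24; dotted whole note = 24; eighth note = 2; sixteenth = 1; sixteenth = 1.
Total: 1 + 16 + 24 + 24 + 2 + 1 + 1 = 69.
69 ÷ 24 = 2 complete bars with 21 sixteenth notes remaining = 42 thirty-second notes.

42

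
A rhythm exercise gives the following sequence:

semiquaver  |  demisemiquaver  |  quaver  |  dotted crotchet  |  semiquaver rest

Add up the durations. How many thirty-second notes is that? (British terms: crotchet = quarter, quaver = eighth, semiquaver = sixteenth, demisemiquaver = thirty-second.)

Each duration in thirty-second notes: semiquaver = 2; demisemiquaver = 1; quaver = 4; dotted crotchet = 12; semiquaver rest = 2.
Altogether 2 + 1 + 4 + 12 + 2 = 21 thirty-second notes.

21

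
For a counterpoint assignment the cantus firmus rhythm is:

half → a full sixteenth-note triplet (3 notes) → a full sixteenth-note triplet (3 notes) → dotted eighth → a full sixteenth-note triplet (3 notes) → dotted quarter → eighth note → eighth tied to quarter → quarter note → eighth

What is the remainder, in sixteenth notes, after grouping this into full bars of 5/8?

7

One bar of 5/8 = 10 sixteenth notes.
Each duration in sixteenth notes: half = 8; a full sixteenth-note triplet (3 notes) (three triplet sixteenths span one eighth) = 2; a full sixteenth-note triplet (3 notes) (three triplet sixteenths span one eighth) = 2; dotted eighth = 3; a full sixteenth-note triplet (3 notes) (three triplet sixteenths span one eighth) = 2; dotted quarter = 6; eighth note = 2; eighth tied to quarter (eighth + quarter) = 6; quarter note = 4; eighth = 2.
Altogether 8 + 2 + 2 + 3 + 2 + 6 + 2 + 6 + 4 + 2 = 37.
37 ÷ 10 = 3 complete bars with 7 sixteenth notes remaining.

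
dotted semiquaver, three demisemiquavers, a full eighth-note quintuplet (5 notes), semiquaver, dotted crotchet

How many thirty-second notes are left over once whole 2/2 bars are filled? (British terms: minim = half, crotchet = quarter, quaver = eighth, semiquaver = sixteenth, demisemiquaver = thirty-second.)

4

One bar of 2/2 = 32 thirty-second notes.
Each duration in thirty-second notes: dotted semiquaver = 3; demisemiquaver = 1; demisemiquaver = 1; demisemiquaver = 1; a full eighth-note quintuplet (5 notes) (five quintuplet eighths span one half) = 16; semiquaver = 2; dotted crotchet = 12.
Altogether 3 + 1 + 1 + 1 + 16 + 2 + 12 = 36.
36 ÷ 32 = 1 complete bar with 4 thirty-second notes remaining.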